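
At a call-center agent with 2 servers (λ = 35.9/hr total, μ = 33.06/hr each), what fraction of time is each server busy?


ρ = λ/(cμ) = 35.9/(2·33.06) = 35.9/66.12 = 0.5430

Final: 0.5430


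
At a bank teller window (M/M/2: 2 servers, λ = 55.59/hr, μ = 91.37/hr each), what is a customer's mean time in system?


a = 0.6084; ρ = 0.3042; P₀ = 0.533504
Lq = P₀·a^c·ρ/(c!(1−ρ)²) = 0.06204
Wq = Lq/λ = 0.06204/55.59 = 0.001116 hr
W = Wq + 1/μ = 0.001116 + 0.01094 = 0.01206 hr

Final: 0.01206 hr


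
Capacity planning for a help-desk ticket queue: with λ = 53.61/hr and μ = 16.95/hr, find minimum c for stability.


Stability requires cμ > λ ⇔ c > λ/μ.
λ/μ = 53.61/16.95 = 3.1628
Minimum integer c = ⌊3.1628⌋ + 1 = 4
Check: 4·16.95 = 67.80 > 53.61, while 3·16.95 = 50.85 ≤ 53.61

Final: 4 servers


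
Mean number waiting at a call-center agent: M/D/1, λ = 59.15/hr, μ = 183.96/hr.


ρ = 59.15/183.96 = 0.3215
M/D/1: Lq = ρ²/(2(1−ρ)) = 0.1034/(2·0.6785) = 0.07619

Final: 0.07619


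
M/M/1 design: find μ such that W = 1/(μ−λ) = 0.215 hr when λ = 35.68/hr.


W = 1/(μ−λ) ⇒ μ − λ = 1/W = 1/0.215 = 4.6512
μ = λ + 1/W = 35.68 + 4.6512 = 40.3312 per hr

Final: 40.3312 /hr


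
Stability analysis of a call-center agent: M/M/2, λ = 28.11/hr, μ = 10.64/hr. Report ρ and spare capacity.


Total capacity cμ = 2·10.64 = 21.28/hr
ρ = λ/(cμ) = 28.11/21.28 = 1.3210
Stable ⇔ ρ < 1: NO
Spare capacity = cμ − λ = 21.28 − 28.11 = -6.83/hr

Final: ρ = 1.3210; unstable; margin = -6.83/hr


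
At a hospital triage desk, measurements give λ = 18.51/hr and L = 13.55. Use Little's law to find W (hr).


W = L/λ = 13.55/18.51 = 0.7320 hr

Final: 0.7320 hr


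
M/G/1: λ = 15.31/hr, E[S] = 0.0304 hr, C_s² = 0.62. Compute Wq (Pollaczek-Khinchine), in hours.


ρ = λ·E[S] = 15.31·0.0304 = 0.4654
E[S²] = E[S]²(1+C_s²) = 0.0304²·(1+0.62) = 0.001497
Wq = λ·E[S²]/(2(1−ρ)) = 15.31·0.001497/(2·0.5346) = 0.02144 hr

Final: 0.02144 hr


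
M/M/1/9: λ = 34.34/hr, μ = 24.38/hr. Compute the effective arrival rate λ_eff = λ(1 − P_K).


ρ = 1.4085; P_K = (1−ρ)ρ^9/(1−ρ^10) = 0.299794
λ_eff = λ(1 − P_K) = 34.34·(1 − 0.299794) = 34.34·0.700206 = 24.0451 /hr

Final: 24.0451 /hr


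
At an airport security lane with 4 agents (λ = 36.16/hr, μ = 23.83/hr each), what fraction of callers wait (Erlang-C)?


a = λ/μ = 1.5174; ρ = a/4 = 0.3794
P₀ = 0.217064 (from M/M/c formula)
C(c,a) = [a^c/(c!(1−ρ))]·P₀ = [5.30173/(24·0.6206)]·0.217064
= 0.35593·0.217064 = 0.077259

Final: 0.077259


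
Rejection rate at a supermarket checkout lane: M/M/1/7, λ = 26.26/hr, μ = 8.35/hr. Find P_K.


ρ = λ/μ = 26.26/8.35 = 3.1449
P_K = (1−ρ)ρ^K/(1−ρ^(K+1)) = (-2.1449·3042.690117)/(1 − 9568.987123)
= -6526.297006/-9567.987123 = 0.682097

Final: 0.682097


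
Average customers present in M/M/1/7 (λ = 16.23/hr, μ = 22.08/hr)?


ρ = 16.23/22.08 = 0.7351
L = ρ[1 − (K+1)ρ^K + Kρ^(K+1)] / [(1−ρ)(1−ρ^(K+1))]
Numerator: 0.7351·(1 − 8·0.115941 + 7·0.085223) = 0.491776
Denominator: (0.2649)·(0.914777) = 0.242366
L = 0.491776/0.242366 = 2.0291

Final: 2.0291


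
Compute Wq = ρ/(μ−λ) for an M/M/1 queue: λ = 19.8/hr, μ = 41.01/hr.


ρ = 19.8/41.01 = 0.4828
Wq = ρ/(μ−λ) = 0.4828/(41.01 − 19.8) = 0.4828/21.21 = 0.02276 hr

Final: 0.02276 hr


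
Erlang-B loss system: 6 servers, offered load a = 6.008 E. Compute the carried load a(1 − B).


B(6,6.008) = 0.265484 (Erlang-B)
Carried load = a(1 − B) = 6.008·(1 − 0.265484) = 6.008·0.734516 = 4.4130 E

Final: 4.4130 Erlangs


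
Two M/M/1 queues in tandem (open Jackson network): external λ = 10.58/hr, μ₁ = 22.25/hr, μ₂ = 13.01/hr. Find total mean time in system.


Each node sees arrival rate λ = 10.58/hr (tandem ⇒ throughput preserved).
W₁ = 1/(μ₁−λ) = 1/(22.25−10.58) = 0.08569 hr
W₂ = 1/(μ₂−λ) = 1/(13.01−10.58) = 0.41152 hr
W_total = W₁ + W₂ = 0.08569 + 0.41152 = 0.49721 hr

Final: 0.49721 hr


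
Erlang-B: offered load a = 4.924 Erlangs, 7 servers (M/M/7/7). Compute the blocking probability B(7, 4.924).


B(c,a) = (a^c/c!) / Σ_{k=0}^{c} a^k/k!
a^7/7! = 13.925018
Σ terms (k=0..7): 1.00000 + 4.92400 + 12.12289 + 19.89770 + 24.49407 + 24.12176 + 19.79592 + 13.92502 = 120.281358
B = 13.925018/120.281358 = 0.115770

Final: 0.115770


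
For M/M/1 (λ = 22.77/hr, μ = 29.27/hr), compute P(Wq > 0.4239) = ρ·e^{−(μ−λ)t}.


ρ = 22.77/29.27 = 0.7779
P(Wq > t) = ρ·e^{−(μ−λ)t} = 0.7779·e^{−2.7553}
= 0.7779·0.063587 = 0.049466

Final: 0.049466


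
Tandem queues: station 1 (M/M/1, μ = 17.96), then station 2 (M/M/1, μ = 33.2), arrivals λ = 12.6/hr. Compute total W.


Each node sees arrival rate λ = 12.6/hr (tandem ⇒ throughput preserved).
W₁ = 1/(μ₁−λ) = 1/(17.96−12.6) = 0.18657 hr
W₂ = 1/(μ₂−λ) = 1/(33.2−12.6) = 0.04854 hr
W_total = W₁ + W₂ = 0.18657 + 0.04854 = 0.23511 hr

Final: 0.23511 hr


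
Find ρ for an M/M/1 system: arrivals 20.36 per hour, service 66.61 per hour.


ρ = λ/μ = 20.36/66.61 = 0.3057

Final: 0.3057


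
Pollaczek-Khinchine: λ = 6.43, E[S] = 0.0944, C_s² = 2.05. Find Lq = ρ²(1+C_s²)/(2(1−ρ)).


ρ = λ·E[S] = 6.43·0.0944 = 0.6070
Lq = ρ²(1+C_s²)/(2(1−ρ)) = 0.3684·(1+2.05)/(2·0.3930)
= 0.3684·3.0500/0.7860 = 1.42967

Final: 1.42967


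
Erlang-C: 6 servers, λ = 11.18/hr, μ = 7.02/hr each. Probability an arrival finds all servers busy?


a = λ/μ = 1.5926; ρ = a/6 = 0.2654
P₀ = 0.203324 (from M/M/c formula)
C(c,a) = [a^c/(c!(1−ρ))]·P₀ = [16.31654/(720·0.7346)]·0.203324
= 0.03085·0.203324 = 0.006273

Final: 0.006273


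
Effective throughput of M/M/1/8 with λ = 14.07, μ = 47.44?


ρ = 0.2966; P_K = (1−ρ)ρ^8/(1−ρ^9) = 0.00004211
λ_eff = λ(1 − P_K) = 14.07·(1 − 0.00004211) = 14.07·0.999958 = 14.0694 /hr

Final: 14.0694 /hr


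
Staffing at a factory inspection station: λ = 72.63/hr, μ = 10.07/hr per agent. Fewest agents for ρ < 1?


Stability requires cμ > λ ⇔ c > λ/μ.
λ/μ = 72.63/10.07 = 7.2125
Minimum integer c = ⌊7.2125⌋ + 1 = 8
Check: 8·10.07 = 80.56 > 72.63, while 7·10.07 = 70.49 ≤ 72.63

Final: 8 servers


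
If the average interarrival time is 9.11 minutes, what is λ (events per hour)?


λ = 1/(interarrival time) in consistent units.
1 hour = 60 min, so λ = 60/9.11 = 6.5862 per hour

Final: 6.5862 /hr


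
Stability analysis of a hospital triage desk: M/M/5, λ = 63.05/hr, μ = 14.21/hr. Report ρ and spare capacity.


Total capacity cμ = 5·14.21 = 71.05/hr
ρ = λ/(cμ) = 63.05/71.05 = 0.8874
Stable ⇔ ρ < 1: YES
Spare capacity = cμ − λ = 71.05 − 63.05 = 8.00/hr

Final: ρ = 0.8874; stable; margin = 8.00/hr


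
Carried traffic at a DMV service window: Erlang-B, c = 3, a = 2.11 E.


B(3,2.11) = 0.226850 (Erlang-B)
Carried load = a(1 − B) = 2.11·(1 − 0.226850) = 2.11·0.773150 = 1.6313 E

Final: 1.6313 Erlangs


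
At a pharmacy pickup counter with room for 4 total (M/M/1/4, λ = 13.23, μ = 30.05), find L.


ρ = 13.23/30.05 = 0.4403
L = ρ[1 − (K+1)ρ^K + Kρ^(K+1)] / [(1−ρ)(1−ρ^(K+1))]
Numerator: 0.4403·(1 − 5·0.037572 + 4·0.016542) = 0.386689
Denominator: (0.5597)·(0.983458) = 0.550475
L = 0.386689/0.550475 = 0.7025

Final: 0.7025


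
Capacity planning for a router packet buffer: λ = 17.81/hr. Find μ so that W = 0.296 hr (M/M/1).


W = 1/(μ−λ) ⇒ μ − λ = 1/W = 1/0.296 = 3.3784
μ = λ + 1/W = 17.81 + 3.3784 = 21.1884 per hr

Final: 21.1884 /hr


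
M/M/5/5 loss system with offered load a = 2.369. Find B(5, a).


B(c,a) = (a^c/c!) / Σ_{k=0}^{c} a^k/k!
a^5/5! = 0.621790
Σ terms (k=0..5): 1.00000 + 2.36900 + 2.80608 + 2.21587 + 1.31235 + 0.62179 = 10.325087
B = 0.621790/10.325087 = 0.060221

Final: 0.060221


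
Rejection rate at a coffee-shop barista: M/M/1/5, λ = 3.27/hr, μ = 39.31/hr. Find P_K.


ρ = λ/μ = 3.27/39.31 = 0.08318
P_K = (1−ρ)ρ^K/(1−ρ^(K+1)) = (0.9168·0.000003983)/(1 − 0.0000003313)
= 0.000003652/1.000000 = 0.000003652

Final: 0.000003652


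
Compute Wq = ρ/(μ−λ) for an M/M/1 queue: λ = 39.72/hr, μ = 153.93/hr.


ρ = 39.72/153.93 = 0.2580
Wq = ρ/(μ−λ) = 0.2580/(153.93 − 39.72) = 0.2580/114.21 = 0.002259 hr

Final: 0.002259 hr


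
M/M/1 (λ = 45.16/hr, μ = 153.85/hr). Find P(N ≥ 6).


ρ = 45.16/153.85 = 0.2935
P(N ≥ n) = ρ^n = 0.2935^6 = 0.0006396

Final: 0.0006396


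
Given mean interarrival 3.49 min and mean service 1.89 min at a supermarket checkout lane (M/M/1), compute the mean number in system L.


λ = 60/3.49 = 17.1920 /hr
μ = 60/1.89 = 31.7460 /hr
ρ = λ/μ = 17.1920/31.7460 = 0.5415
L = ρ/(1−ρ) = 0.5415/0.4585 = 1.1812

Final: 1.1812


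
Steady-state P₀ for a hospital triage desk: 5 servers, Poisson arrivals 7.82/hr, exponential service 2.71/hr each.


a = λ/μ = 7.82/2.71 = 2.8856; ρ = a/c = 0.5771
Σ_{k=0}^{4} a^k/k! (terms k=0..4) = 1.00000 + 2.88561 + 4.16337 + 4.00462 + 2.88894 = 14.94254
Tail: a^5/(5!(1−ρ)) = 200.07246/(120·0.4229) = 3.94267
P₀ = 1/(14.94254 + 3.94267) = 1/18.88521 = 0.052951

Final: 0.052951


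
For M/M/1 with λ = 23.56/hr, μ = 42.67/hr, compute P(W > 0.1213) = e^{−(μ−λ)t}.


W ~ Exponential(μ−λ) for M/M/1.
μ − λ = 42.67 − 23.56 = 19.1100
P(W > t) = e^{−(μ−λ)t} = e^{−2.3180} = 0.098466

Final: 0.098466


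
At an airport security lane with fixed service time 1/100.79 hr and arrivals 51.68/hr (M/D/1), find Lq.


ρ = 51.68/100.79 = 0.5127
M/D/1: Lq = ρ²/(2(1−ρ)) = 0.2629/(2·0.4873) = 0.26979

Final: 0.26979


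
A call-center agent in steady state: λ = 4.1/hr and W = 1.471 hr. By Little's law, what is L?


L = λW = 4.1·1.471 = 6.0311

Final: 6.0311


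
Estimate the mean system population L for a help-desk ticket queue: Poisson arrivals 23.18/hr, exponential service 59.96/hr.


ρ = λ/μ = 23.18/59.96 = 0.3866
L = ρ/(1−ρ) = 0.3866/(1 − 0.3866) = 0.3866/0.6134 = 0.6302

Final: 0.6302


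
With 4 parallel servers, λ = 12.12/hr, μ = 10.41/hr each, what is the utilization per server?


ρ = λ/(cμ) = 12.12/(4·10.41) = 12.12/41.64 = 0.2911

Final: 0.2911


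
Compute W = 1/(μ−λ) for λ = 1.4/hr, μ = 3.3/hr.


W = 1/(μ−λ) = 1/(3.3 − 1.4) = 1/1.90 = 0.5263 hr

Final: 0.5263 hr


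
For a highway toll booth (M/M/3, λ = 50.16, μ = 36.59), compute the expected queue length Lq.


a = λ/μ = 1.3709; ρ = a/3 = 0.4570
P₀ = 0.243832
Lq = P₀·a^c·ρ / (c!·(1−ρ)²) = 0.243832·2.57623·0.4570/(6·0.29490)
= 0.16223

Final: 0.16223


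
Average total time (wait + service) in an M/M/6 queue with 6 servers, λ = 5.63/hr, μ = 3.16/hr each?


a = 1.7816; ρ = 0.2969; P₀ = 0.168238
Lq = P₀·a^c·ρ/(c!(1−ρ)²) = 0.004490
Wq = Lq/λ = 0.004490/5.63 = 0.0007974 hr
W = Wq + 1/μ = 0.0007974 + 0.31646 = 0.31725 hr

Final: 0.31725 hr


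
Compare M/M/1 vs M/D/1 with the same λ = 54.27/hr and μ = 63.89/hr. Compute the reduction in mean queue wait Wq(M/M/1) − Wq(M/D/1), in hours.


ρ = 54.27/63.89 = 0.8494
Wq(M/M/1) = ρ/(μ−λ) = 0.8494/9.62 = 0.08830 hr
Wq(M/D/1) = ρ/(2(μ−λ)) = 0.04415 hr
Savings = 0.08830 − 0.04415 = 0.04415 hr

Final: 0.04415 hr


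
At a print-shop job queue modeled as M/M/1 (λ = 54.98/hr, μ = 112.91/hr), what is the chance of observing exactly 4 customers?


ρ = 54.98/112.91 = 0.4869
P_n = (1−ρ)·ρ^n = (1 − 0.4869)·0.4869^4 = 0.5131·0.056220 = 0.028844

Final: 0.028844


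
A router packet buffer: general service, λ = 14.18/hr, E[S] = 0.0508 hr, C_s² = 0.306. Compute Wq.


ρ = λ·E[S] = 14.18·0.0508 = 0.7203
E[S²] = E[S]²(1+C_s²) = 0.0508²·(1+0.306) = 0.003370
Wq = λ·E[S²]/(2(1−ρ)) = 14.18·0.003370/(2·0.2797) = 0.08545 hr

Final: 0.08545 hr


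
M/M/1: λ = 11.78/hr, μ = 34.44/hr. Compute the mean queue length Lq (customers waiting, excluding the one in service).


ρ = 11.78/34.44 = 0.3420
Lq = ρ²/(1−ρ) = 0.1170/0.6580 = 0.1778

Final: 0.1778


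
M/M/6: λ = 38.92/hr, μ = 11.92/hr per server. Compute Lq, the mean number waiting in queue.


a = λ/μ = 3.2651; ρ = a/6 = 0.5442
P₀ = 0.037151
Lq = P₀·a^c·ρ / (c!·(1−ρ)²) = 0.037151·1211.65633·0.5442/(720·0.20777)
= 0.16375

Final: 0.16375


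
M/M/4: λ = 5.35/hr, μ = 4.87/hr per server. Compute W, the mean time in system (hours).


a = 1.0986; ρ = 0.2746; P₀ = 0.332600
Lq = P₀·a^c·ρ/(c!(1−ρ)²) = 0.01054
Wq = Lq/λ = 0.01054/5.35 = 0.001969 hr
W = Wq + 1/μ = 0.001969 + 0.20534 = 0.20731 hr

Final: 0.20731 hr


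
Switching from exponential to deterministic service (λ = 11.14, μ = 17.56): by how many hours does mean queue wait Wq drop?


ρ = 11.14/17.56 = 0.6344
Wq(M/M/1) = ρ/(μ−λ) = 0.6344/6.42 = 0.09882 hr
Wq(M/D/1) = ρ/(2(μ−λ)) = 0.04941 hr
Savings = 0.09882 − 0.04941 = 0.04941 hr

Final: 0.04941 hr


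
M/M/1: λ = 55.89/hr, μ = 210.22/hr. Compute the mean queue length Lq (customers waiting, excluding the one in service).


ρ = 55.89/210.22 = 0.2659
Lq = ρ²/(1−ρ) = 0.07068/0.7341 = 0.09628

Final: 0.09628


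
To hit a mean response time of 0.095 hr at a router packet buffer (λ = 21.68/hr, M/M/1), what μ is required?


W = 1/(μ−λ) ⇒ μ − λ = 1/W = 1/0.095 = 10.5263
μ = λ + 1/W = 21.68 + 10.5263 = 32.2063 per hr

Final: 32.2063 /hr


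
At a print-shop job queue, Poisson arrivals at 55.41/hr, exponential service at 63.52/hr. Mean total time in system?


W = 1/(μ−λ) = 1/(63.52 − 55.41) = 1/8.11 = 0.1233 hr

Final: 0.1233 hr


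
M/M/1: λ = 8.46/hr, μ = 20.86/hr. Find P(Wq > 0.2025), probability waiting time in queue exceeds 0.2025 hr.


ρ = 8.46/20.86 = 0.4056
P(Wq > t) = ρ·e^{−(μ−λ)t} = 0.4056·e^{−2.5110}
= 0.4056·0.081187 = 0.032926

Final: 0.032926


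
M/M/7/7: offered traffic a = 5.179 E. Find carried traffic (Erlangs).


B(7,5.179) = 0.131842 (Erlang-B)
Carried load = a(1 − B) = 5.179·(1 − 0.131842) = 5.179·0.868158 = 4.4962 E

Final: 4.4962 Erlangs


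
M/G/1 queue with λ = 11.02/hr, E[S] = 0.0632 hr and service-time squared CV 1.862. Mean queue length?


ρ = λ·E[S] = 11.02·0.0632 = 0.6965
Lq = ρ²(1+C_s²)/(2(1−ρ)) = 0.4851·(1+1.862)/(2·0.3035)
= 0.4851·2.8620/0.6071 = 2.28679

Final: 2.28679


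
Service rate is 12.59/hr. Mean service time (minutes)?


Mean service time = 1/μ = 1/12.59 hour = 0.07943 hour
In minutes: 0.07943 × 60 = 4.7657 min

Final: 4.7657 min


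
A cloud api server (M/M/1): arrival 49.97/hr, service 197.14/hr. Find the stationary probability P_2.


ρ = 49.97/197.14 = 0.2535
P_n = (1−ρ)·ρ^n = (1 − 0.2535)·0.2535^2 = 0.7465·0.064249 = 0.047964

Final: 0.047964


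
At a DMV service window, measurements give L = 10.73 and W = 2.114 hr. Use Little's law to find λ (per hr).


λ = L/W = 10.73/2.114 = 5.0757 /hr

Final: 5.0757 /hr


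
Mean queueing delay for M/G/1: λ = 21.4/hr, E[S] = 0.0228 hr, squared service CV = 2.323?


ρ = λ·E[S] = 21.4·0.0228 = 0.4879
E[S²] = E[S]²(1+C_s²) = 0.0228²·(1+2.323) = 0.001727
Wq = λ·E[S²]/(2(1−ρ)) = 21.4·0.001727/(2·0.5121) = 0.03609 hr

Final: 0.03609 hr


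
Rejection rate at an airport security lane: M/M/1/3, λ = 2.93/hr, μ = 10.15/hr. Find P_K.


ρ = λ/μ = 2.93/10.15 = 0.2887
P_K = (1−ρ)ρ^K/(1−ρ^(K+1)) = (0.7113·0.024055)/(1 − 0.006944)
= 0.017111/0.993056 = 0.017231

Final: 0.017231


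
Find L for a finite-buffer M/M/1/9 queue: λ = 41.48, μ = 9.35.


ρ = 41.48/9.35 = 4.4364
L = ρ[1 − (K+1)ρ^K + Kρ^(K+1)] / [(1−ρ)(1−ρ^(K+1))]
Numerator: 4.4364·(1 − 10·665647.387120 + 9·2953053.862861) = 88376852.768518
Denominator: (-3.4364)·(-2953052.862861) = 10147763.474194
L = 88376852.768518/10147763.474194 = 8.7090

Final: 8.7090


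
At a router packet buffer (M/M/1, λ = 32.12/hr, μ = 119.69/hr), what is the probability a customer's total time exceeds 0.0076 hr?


W ~ Exponential(μ−λ) for M/M/1.
μ − λ = 119.69 − 32.12 = 87.5700
P(W > t) = e^{−(μ−λ)t} = e^{−0.6655} = 0.514000

Final: 0.514000


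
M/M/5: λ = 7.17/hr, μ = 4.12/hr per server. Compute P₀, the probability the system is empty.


a = λ/μ = 7.17/4.12 = 1.7403; ρ = a/c = 0.3481
Σ_{k=0}^{4} a^k/k! (terms k=0..4) = 1.00000 + 1.74029 + 1.51431 + 0.87844 + 0.38219 = 5.51523
Tail: a^5/(5!(1−ρ)) = 15.96282/(120·0.6519) = 0.20404
P₀ = 1/(5.51523 + 0.20404) = 1/5.71927 = 0.174847

Final: 0.174847


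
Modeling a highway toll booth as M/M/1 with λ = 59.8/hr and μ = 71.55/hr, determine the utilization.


ρ = λ/μ = 59.8/71.55 = 0.8358

Final: 0.8358


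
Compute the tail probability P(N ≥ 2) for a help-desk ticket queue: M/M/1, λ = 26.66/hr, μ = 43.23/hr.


ρ = 26.66/43.23 = 0.6167
P(N ≥ n) = ρ^n = 0.6167^2 = 0.380321

Final: 0.380321


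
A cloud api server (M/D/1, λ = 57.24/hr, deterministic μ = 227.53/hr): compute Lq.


ρ = 57.24/227.53 = 0.2516
M/D/1: Lq = ρ²/(2(1−ρ)) = 0.06329/(2·0.7484) = 0.04228

Final: 0.04228


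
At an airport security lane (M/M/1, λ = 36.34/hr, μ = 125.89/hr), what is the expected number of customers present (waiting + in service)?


ρ = λ/μ = 36.34/125.89 = 0.2887
L = ρ/(1−ρ) = 0.2887/(1 − 0.2887) = 0.2887/0.7113 = 0.4058

Final: 0.4058


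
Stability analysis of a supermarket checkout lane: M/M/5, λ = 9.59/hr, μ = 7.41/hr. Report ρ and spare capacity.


Total capacity cμ = 5·7.41 = 37.05/hr
ρ = λ/(cμ) = 9.59/37.05 = 0.2588
Stable ⇔ ρ < 1: YES
Spare capacity = cμ − λ = 37.05 − 9.59 = 27.46/hr

Final: ρ = 0.2588; stable; margin = 27.46/hr


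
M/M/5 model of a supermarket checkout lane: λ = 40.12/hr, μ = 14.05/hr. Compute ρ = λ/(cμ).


ρ = λ/(cμ) = 40.12/(5·14.05) = 40.12/70.25 = 0.5711

Final: 0.5711


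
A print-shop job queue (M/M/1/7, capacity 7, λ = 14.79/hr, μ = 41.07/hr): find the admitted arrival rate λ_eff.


ρ = 0.3601; P_K = (1−ρ)ρ^7/(1−ρ^8) = 0.0005027
λ_eff = λ(1 − P_K) = 14.79·(1 − 0.0005027) = 14.79·0.999497 = 14.7826 /hr

Final: 14.7826 /hr


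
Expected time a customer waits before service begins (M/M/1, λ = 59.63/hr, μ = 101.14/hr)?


ρ = 59.63/101.14 = 0.5896
Wq = ρ/(μ−λ) = 0.5896/(101.14 − 59.63) = 0.5896/41.51 = 0.01420 hr

Final: 0.01420 hr


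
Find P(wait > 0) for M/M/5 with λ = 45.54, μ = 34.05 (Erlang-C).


a = λ/μ = 1.3374; ρ = a/5 = 0.2675
P₀ = 0.262291 (from M/M/c formula)
C(c,a) = [a^c/(c!(1−ρ))]·P₀ = [4.27937/(120·0.7325)]·0.262291
= 0.04868·0.262291 = 0.012769

Final: 0.012769


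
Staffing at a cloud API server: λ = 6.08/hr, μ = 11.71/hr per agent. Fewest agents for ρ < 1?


Stability requires cμ > λ ⇔ c > λ/μ.
λ/μ = 6.08/11.71 = 0.5192
Minimum integer c = ⌊0.5192⌋ + 1 = 1
Check: 1·11.71 = 11.71 > 6.08, while 0·11.71 = 0.00 ≤ 6.08

Final: 1 servers


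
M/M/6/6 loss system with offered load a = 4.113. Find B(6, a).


B(c,a) = (a^c/c!) / Σ_{k=0}^{c} a^k/k!
a^6/6! = 6.723877
Σ terms (k=0..6): 1.00000 + 4.11300 + 8.45838 + 11.59645 + 11.92404 + 9.80872 + 6.72388 = 53.624471
B = 6.723877/53.624471 = 0.125388

Final: 0.125388


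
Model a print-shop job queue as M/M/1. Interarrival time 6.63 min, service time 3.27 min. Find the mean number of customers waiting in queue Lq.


λ = 60/6.63 = 9.0498 /hr
μ = 60/3.27 = 18.3486 /hr
ρ = λ/μ = 9.0498/18.3486 = 0.4932
Lq = ρ²/(1−ρ) = 0.2433/0.5068 = 0.4800

Final: 0.4800


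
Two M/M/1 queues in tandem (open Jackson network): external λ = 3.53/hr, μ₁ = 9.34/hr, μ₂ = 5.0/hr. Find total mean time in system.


Each node sees arrival rate λ = 3.53/hr (tandem ⇒ throughput preserved).
W₁ = 1/(μ₁−λ) = 1/(9.34−3.53) = 0.17212 hr
W₂ = 1/(μ₂−λ) = 1/(5.0−3.53) = 0.68027 hr
W_total = W₁ + W₂ = 0.17212 + 0.68027 = 0.85239 hr

Final: 0.85239 hr


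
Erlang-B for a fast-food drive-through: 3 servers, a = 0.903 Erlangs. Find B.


B(c,a) = (a^c/c!) / Σ_{k=0}^{c} a^k/k!
a^3/3! = 0.122719
Σ terms (k=0..3): 1.00000 + 0.90300 + 0.40770 + 0.12272 = 2.433424
B = 0.122719/2.433424 = 0.050431

Final: 0.050431


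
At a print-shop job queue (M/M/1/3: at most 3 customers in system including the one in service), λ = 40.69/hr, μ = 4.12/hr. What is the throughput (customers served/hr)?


ρ = 9.8762; P_K = (1−ρ)ρ^3/(1−ρ^4) = 0.898841
λ_eff = λ(1 − P_K) = 40.69·(1 − 0.898841) = 40.69·0.101159 = 4.1162 /hr

Final: 4.1162 /hr


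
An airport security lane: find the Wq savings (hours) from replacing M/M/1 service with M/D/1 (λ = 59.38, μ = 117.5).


ρ = 59.38/117.5 = 0.5054
Wq(M/M/1) = ρ/(μ−λ) = 0.5054/58.12 = 0.008695 hr
Wq(M/D/1) = ρ/(2(μ−λ)) = 0.004348 hr
Savings = 0.008695 − 0.004348 = 0.004348 hr

Final: 0.004348 hr


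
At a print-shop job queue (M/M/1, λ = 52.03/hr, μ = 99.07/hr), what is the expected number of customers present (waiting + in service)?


ρ = λ/μ = 52.03/99.07 = 0.5252
L = ρ/(1−ρ) = 0.5252/(1 − 0.5252) = 0.5252/0.4748 = 1.1061

Final: 1.1061


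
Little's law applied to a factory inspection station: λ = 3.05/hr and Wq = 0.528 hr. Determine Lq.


Lq = λWq = 3.05·0.528 = 1.6104

Final: 1.6104


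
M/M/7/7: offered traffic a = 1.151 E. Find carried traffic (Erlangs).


B(7,1.151) = 0.0001680 (Erlang-B)
Carried load = a(1 − B) = 1.151·(1 − 0.0001680) = 1.151·0.999832 = 1.1508 E

Final: 1.1508 Erlangs


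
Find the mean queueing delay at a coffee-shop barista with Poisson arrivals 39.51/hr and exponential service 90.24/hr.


ρ = 39.51/90.24 = 0.4378
Wq = ρ/(μ−λ) = 0.4378/(90.24 − 39.51) = 0.4378/50.73 = 0.008631 hr

Final: 0.008631 hr


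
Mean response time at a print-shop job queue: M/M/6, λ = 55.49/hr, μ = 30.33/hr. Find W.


a = 1.8295; ρ = 0.3049; P₀ = 0.160349
Lq = P₀·a^c·ρ/(c!(1−ρ)²) = 0.005271
Wq = Lq/λ = 0.005271/55.49 = 0.00009499 hr
W = Wq + 1/μ = 0.00009499 + 0.03297 = 0.03307 hr

Final: 0.03307 hr


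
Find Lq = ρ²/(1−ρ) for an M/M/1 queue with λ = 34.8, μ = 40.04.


ρ = 34.8/40.04 = 0.8691
Lq = ρ²/(1−ρ) = 0.7554/0.1309 = 5.7721

Final: 5.7721


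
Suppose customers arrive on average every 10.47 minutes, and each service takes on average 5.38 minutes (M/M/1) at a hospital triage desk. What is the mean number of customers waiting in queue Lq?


λ = 60/10.47 = 5.7307 /hr
μ = 60/5.38 = 11.1524 /hr
ρ = λ/μ = 5.7307/11.1524 = 0.5138
Lq = ρ²/(1−ρ) = 0.2640/0.4862 = 0.5431

Final: 0.5431


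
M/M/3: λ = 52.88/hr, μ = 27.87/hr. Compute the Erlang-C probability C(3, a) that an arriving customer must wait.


a = λ/μ = 1.8974; ρ = a/3 = 0.6325
P₀ = 0.128289 (from M/M/c formula)
C(c,a) = [a^c/(c!(1−ρ))]·P₀ = [6.83067/(6·0.3675)]·0.128289
= 3.09748·0.128289 = 0.397373

Final: 0.397373


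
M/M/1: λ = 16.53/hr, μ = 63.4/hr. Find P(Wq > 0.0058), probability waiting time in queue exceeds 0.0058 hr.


ρ = 16.53/63.4 = 0.2607
P(Wq > t) = ρ·e^{−(μ−λ)t} = 0.2607·e^{−0.2718}
= 0.2607·0.761972 = 0.198665

Final: 0.198665


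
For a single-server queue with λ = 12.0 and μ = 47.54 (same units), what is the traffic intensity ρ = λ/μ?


ρ = λ/μ = 12.0/47.54 = 0.2524

Final: 0.2524


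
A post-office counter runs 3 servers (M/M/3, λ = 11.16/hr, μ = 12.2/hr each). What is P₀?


a = λ/μ = 11.16/12.2 = 0.9148; ρ = a/c = 0.3049
Σ_{k=0}^{2} a^k/k! (terms k=0..2) = 1.00000 + 0.91475 + 0.41839 = 2.33314
Tail: a^3/(3!(1−ρ)) = 0.76544/(6·0.6951) = 0.18354
P₀ = 1/(2.33314 + 0.18354) = 1/2.51668 = 0.397349

Final: 0.397349


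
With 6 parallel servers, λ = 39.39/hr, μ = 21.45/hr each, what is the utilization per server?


ρ = λ/(cμ) = 39.39/(6·21.45) = 39.39/128.70 = 0.3061

Final: 0.3061


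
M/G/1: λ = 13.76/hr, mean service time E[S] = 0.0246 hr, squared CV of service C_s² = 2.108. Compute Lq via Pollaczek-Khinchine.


ρ = λ·E[S] = 13.76·0.0246 = 0.3385
Lq = ρ²(1+C_s²)/(2(1−ρ)) = 0.1146·(1+2.108)/(2·0.6615)
= 0.1146·3.1080/1.3230 = 0.26917

Final: 0.26917


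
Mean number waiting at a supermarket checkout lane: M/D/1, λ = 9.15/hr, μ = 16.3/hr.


ρ = 9.15/16.3 = 0.5613
M/D/1: Lq = ρ²/(2(1−ρ)) = 0.3151/(2·0.4387) = 0.35919

Final: 0.35919


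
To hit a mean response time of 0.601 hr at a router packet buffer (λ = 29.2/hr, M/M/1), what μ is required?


W = 1/(μ−λ) ⇒ μ − λ = 1/W = 1/0.601 = 1.6639
μ = λ + 1/W = 29.2 + 1.6639 = 30.8639 per hr

Final: 30.8639 /hr


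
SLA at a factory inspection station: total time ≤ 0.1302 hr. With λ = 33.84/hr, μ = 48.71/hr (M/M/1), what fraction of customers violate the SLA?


W ~ Exponential(μ−λ) for M/M/1.
μ − λ = 48.71 − 33.84 = 14.8700
P(W > t) = e^{−(μ−λ)t} = e^{−1.9361} = 0.144269

Final: 0.144269


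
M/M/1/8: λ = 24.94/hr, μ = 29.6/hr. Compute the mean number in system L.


ρ = 24.94/29.6 = 0.8426
L = ρ[1 − (K+1)ρ^K + Kρ^(K+1)] / [(1−ρ)(1−ρ^(K+1))]
Numerator: 0.8426·(1 − 9·0.254002 + 8·0.214014) = 0.359011
Denominator: (0.1574)·(0.785986) = 0.123740
L = 0.359011/0.123740 = 2.9013

Final: 2.9013


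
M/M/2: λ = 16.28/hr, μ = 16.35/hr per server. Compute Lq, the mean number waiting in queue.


a = λ/μ = 0.9957; ρ = a/2 = 0.4979
P₀ = 0.335239
Lq = P₀·a^c·ρ / (c!·(1−ρ)²) = 0.335239·0.99146·0.4979/(2·0.25215)
= 0.32814

Final: 0.32814


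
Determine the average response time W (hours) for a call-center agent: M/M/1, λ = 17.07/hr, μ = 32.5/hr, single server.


W = 1/(μ−λ) = 1/(32.5 − 17.07) = 1/15.43 = 0.06481 hr

Final: 0.06481 hr


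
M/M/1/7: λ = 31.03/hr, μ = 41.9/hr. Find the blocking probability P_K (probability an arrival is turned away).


ρ = λ/μ = 31.03/41.9 = 0.7406
P_K = (1−ρ)ρ^K/(1−ρ^(K+1)) = (0.2594·0.122173)/(1 − 0.090478)
= 0.031695/0.909522 = 0.034848

Final: 0.034848


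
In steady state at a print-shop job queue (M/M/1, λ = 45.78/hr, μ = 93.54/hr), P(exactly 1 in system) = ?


ρ = 45.78/93.54 = 0.4894
P_n = (1−ρ)·ρ^n = (1 − 0.4894)·0.4894^1 = 0.5106·0.489416 = 0.249888

Final: 0.249888


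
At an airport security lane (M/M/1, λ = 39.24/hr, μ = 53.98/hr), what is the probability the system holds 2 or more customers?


ρ = 39.24/53.98 = 0.7269
P(N ≥ n) = ρ^n = 0.7269^2 = 0.528436

Final: 0.528436


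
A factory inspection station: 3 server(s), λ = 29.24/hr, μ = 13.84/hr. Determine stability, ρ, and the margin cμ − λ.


Total capacity cμ = 3·13.84 = 41.52/hr
ρ = λ/(cμ) = 29.24/41.52 = 0.7042
Stable ⇔ ρ < 1: YES
Spare capacity = cμ − λ = 41.52 − 29.24 = 12.28/hr

Final: ρ = 0.7042; stable; margin = 12.28/hr


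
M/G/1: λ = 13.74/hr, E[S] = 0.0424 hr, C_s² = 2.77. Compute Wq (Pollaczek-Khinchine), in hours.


ρ = λ·E[S] = 13.74·0.0424 = 0.5826
E[S²] = E[S]²(1+C_s²) = 0.0424²·(1+2.77) = 0.006778
Wq = λ·E[S²]/(2(1−ρ)) = 13.74·0.006778/(2·0.4174) = 0.11155 hr

Final: 0.11155 hr


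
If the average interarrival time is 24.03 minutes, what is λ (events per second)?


λ = 1/(interarrival time) in consistent units.
1 second = 0.0166667 min, so λ = 0.0166667/24.03 = 0.0006936 per second

Final: 0.0006936 /sec


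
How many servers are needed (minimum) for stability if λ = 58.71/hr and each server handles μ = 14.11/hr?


Stability requires cμ > λ ⇔ c > λ/μ.
λ/μ = 58.71/14.11 = 4.1609
Minimum integer c = ⌊4.1609⌋ + 1 = 5
Check: 5·14.11 = 70.55 > 58.71, while 4·14.11 = 56.44 ≤ 58.71

Final: 5 servers


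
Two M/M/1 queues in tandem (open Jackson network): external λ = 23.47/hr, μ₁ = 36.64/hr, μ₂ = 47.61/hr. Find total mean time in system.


Each node sees arrival rate λ = 23.47/hr (tandem ⇒ throughput preserved).
W₁ = 1/(μ₁−λ) = 1/(36.64−23.47) = 0.07593 hr
W₂ = 1/(μ₂−λ) = 1/(47.61−23.47) = 0.04143 hr
W_total = W₁ + W₂ = 0.07593 + 0.04143 = 0.11736 hr

Final: 0.11736 hr


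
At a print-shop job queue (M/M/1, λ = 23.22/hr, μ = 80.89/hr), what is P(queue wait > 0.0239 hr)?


ρ = 23.22/80.89 = 0.2871
P(Wq > t) = ρ·e^{−(μ−λ)t} = 0.2871·e^{−1.3783}
= 0.2871·0.252003 = 0.072339

Final: 0.072339


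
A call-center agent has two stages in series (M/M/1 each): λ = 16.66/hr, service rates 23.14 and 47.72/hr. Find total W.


Each node sees arrival rate λ = 16.66/hr (tandem ⇒ throughput preserved).
W₁ = 1/(μ₁−λ) = 1/(23.14−16.66) = 0.15432 hr
W₂ = 1/(μ₂−λ) = 1/(47.72−16.66) = 0.03220 hr
W_total = W₁ + W₂ = 0.15432 + 0.03220 = 0.18652 hr

Final: 0.18652 hr


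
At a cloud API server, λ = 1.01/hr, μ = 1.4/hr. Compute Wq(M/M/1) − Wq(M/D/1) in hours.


ρ = 1.01/1.4 = 0.7214
Wq(M/M/1) = ρ/(μ−λ) = 0.7214/0.3900 = 1.84982 hr
Wq(M/D/1) = ρ/(2(μ−λ)) = 0.92491 hr
Savings = 1.84982 − 0.92491 = 0.92491 hr

Final: 0.92491 hr


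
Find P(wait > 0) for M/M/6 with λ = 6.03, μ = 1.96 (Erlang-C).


a = λ/μ = 3.0765; ρ = a/6 = 0.5128
P₀ = 0.045231 (from M/M/c formula)
C(c,a) = [a^c/(c!(1−ρ))]·P₀ = [847.94453/(720·0.4872)]·0.045231
= 2.41706·0.045231 = 0.109325

Final: 0.109325


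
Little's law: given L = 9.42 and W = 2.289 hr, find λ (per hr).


λ = L/W = 9.42/2.289 = 4.1153 /hr

Final: 4.1153 /hr


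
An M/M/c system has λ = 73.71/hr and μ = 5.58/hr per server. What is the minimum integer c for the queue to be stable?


Stability requires cμ > λ ⇔ c > λ/μ.
λ/μ = 73.71/5.58 = 13.2097
Minimum integer c = ⌊13.2097⌋ + 1 = 14
Check: 14·5.58 = 78.12 > 73.71, while 13·5.58 = 72.54 ≤ 73.71

Final: 14 servers


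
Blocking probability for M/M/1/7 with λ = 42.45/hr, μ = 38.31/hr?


ρ = λ/μ = 42.45/38.31 = 1.1081
P_K = (1−ρ)ρ^K/(1−ρ^(K+1)) = (-0.1081·2.050968)/(1 − 2.272607)
= -0.221639/-1.272607 = 0.174162

Final: 0.174162


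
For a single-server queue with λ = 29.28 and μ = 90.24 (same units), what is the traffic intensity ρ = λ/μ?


ρ = λ/μ = 29.28/90.24 = 0.3245

Final: 0.3245


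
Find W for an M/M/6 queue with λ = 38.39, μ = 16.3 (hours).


a = 2.3552; ρ = 0.3925; P₀ = 0.094497
Lq = P₀·a^c·ρ/(c!(1−ρ)²) = 0.02383
Wq = Lq/λ = 0.02383/38.39 = 0.0006207 hr
W = Wq + 1/μ = 0.0006207 + 0.06135 = 0.06197 hr

Final: 0.06197 hr


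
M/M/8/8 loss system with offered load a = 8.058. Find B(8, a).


B(c,a) = (a^c/c!) / Σ_{k=0}^{c} a^k/k!
a^8/8! = 440.856838
Σ terms (k=0..8): 1.00000 + 8.05800 + 32.46568 + 87.20282 + 175.67008 + 283.10991 + 380.21661 + 437.68363 + 440.85684 = 1846.263573
B = 440.856838/1846.263573 = 0.238783

Final: 0.238783


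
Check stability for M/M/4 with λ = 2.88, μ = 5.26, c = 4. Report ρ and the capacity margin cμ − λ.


Total capacity cμ = 4·5.26 = 21.04/hr
ρ = λ/(cμ) = 2.88/21.04 = 0.1369
Stable ⇔ ρ < 1: YES
Spare capacity = cμ − λ = 21.04 − 2.88 = 18.16/hr

Final: ρ = 0.1369; stable; margin = 18.16/hr


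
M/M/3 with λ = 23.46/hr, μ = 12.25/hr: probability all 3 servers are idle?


a = λ/μ = 23.46/12.25 = 1.9151; ρ = a/c = 0.6384
Σ_{k=0}^{2} a^k/k! (terms k=0..2) = 1.00000 + 1.91510 + 1.83381 = 4.74891
Tail: a^3/(3!(1−ρ)) = 7.02386/(6·0.3616) = 3.23711
P₀ = 1/(4.74891 + 3.23711) = 1/7.98602 = 0.125219

Final: 0.125219


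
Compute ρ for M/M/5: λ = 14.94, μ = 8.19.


ρ = λ/(cμ) = 14.94/(5·8.19) = 14.94/40.95 = 0.3648

Final: 0.3648


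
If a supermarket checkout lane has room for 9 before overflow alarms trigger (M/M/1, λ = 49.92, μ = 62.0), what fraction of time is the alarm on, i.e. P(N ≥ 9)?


ρ = 49.92/62.0 = 0.8052
P(N ≥ n) = ρ^n = 0.8052^9 = 0.142215

Final: 0.142215


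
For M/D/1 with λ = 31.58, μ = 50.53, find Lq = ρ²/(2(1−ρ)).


ρ = 31.58/50.53 = 0.6250
M/D/1: Lq = ρ²/(2(1−ρ)) = 0.3906/(2·0.3750) = 0.52076

Final: 0.52076


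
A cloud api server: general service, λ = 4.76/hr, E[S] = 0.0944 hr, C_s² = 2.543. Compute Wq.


ρ = λ·E[S] = 4.76·0.0944 = 0.4493
E[S²] = E[S]²(1+C_s²) = 0.0944²·(1+2.543) = 0.031573
Wq = λ·E[S²]/(2(1−ρ)) = 4.76·0.031573/(2·0.5507) = 0.13646 hr

Final: 0.13646 hr


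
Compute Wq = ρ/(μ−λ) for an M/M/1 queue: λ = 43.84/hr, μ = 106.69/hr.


ρ = 43.84/106.69 = 0.4109
Wq = ρ/(μ−λ) = 0.4109/(106.69 − 43.84) = 0.4109/62.85 = 0.006538 hr

Final: 0.006538 hr


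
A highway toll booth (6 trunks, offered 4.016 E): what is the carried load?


B(6,4.016) = 0.118321 (Erlang-B)
Carried load = a(1 − B) = 4.016·(1 − 0.118321) = 4.016·0.881679 = 3.5408 E

Final: 3.5408 Erlangs


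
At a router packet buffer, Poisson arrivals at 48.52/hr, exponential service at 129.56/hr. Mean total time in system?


W = 1/(μ−λ) = 1/(129.56 − 48.52) = 1/81.04 = 0.01234 hr

Final: 0.01234 hr


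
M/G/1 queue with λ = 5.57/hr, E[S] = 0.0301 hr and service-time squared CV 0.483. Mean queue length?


ρ = λ·E[S] = 5.57·0.0301 = 0.1677
Lq = ρ²(1+C_s²)/(2(1−ρ)) = 0.02811·(1+0.483)/(2·0.8323)
= 0.02811·1.4830/1.6647 = 0.02504

Final: 0.02504


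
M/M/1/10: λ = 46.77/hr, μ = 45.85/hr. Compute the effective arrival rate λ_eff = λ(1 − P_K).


ρ = 1.0201; P_K = (1−ρ)ρ^10/(1−ρ^11) = 0.100205
λ_eff = λ(1 − P_K) = 46.77·(1 − 0.100205) = 46.77·0.899795 = 42.0834 /hr

Final: 42.0834 /hr


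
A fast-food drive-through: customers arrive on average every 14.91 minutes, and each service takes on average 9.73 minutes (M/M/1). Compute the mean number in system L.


λ = 60/14.91 = 4.0241 /hr
μ = 60/9.73 = 6.1665 /hr
ρ = λ/μ = 4.0241/6.1665 = 0.6526
L = ρ/(1−ρ) = 0.6526/0.3474 = 1.8784

Final: 1.8784


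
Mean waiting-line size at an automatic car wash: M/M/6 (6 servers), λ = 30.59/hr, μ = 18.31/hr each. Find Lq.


a = λ/μ = 1.6707; ρ = a/6 = 0.2784
P₀ = 0.188028
Lq = P₀·a^c·ρ / (c!·(1−ρ)²) = 0.188028·21.74437·0.2784/(720·0.52064)
= 0.003037

Final: 0.003037


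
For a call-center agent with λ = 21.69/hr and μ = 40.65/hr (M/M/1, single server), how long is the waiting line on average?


ρ = 21.69/40.65 = 0.5336
Lq = ρ²/(1−ρ) = 0.2847/0.4664 = 0.6104

Final: 0.6104


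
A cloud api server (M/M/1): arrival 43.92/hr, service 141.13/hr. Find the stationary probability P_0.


ρ = 43.92/141.13 = 0.3112
P_n = (1−ρ)·ρ^n = (1 − 0.3112)·0.3112^0 = 0.6888·1.000000 = 0.688798

Final: 0.688798


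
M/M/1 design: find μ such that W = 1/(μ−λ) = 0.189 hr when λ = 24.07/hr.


W = 1/(μ−λ) ⇒ μ − λ = 1/W = 1/0.189 = 5.2910
μ = λ + 1/W = 24.07 + 5.2910 = 29.3610 per hr

Final: 29.3610 /hr


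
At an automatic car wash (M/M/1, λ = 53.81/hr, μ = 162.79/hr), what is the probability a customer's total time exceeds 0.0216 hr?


W ~ Exponential(μ−λ) for M/M/1.
μ − λ = 162.79 − 53.81 = 108.9800
P(W > t) = e^{−(μ−λ)t} = e^{−2.3540} = 0.094991

Final: 0.094991


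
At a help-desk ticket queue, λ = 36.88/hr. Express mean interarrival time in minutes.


Mean interarrival time = 1/λ = 1/36.88 hour = 0.02711 hour
In minutes: 0.02711 × 60 = 1.6269 min

Final: 1.6269 min


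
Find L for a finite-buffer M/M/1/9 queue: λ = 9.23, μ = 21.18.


ρ = 9.23/21.18 = 0.4358
L = ρ[1 − (K+1)ρ^K + Kρ^(K+1)] / [(1−ρ)(1−ρ^(K+1))]
Numerator: 0.4358·(1 − 10·0.0005669 + 9·0.0002470) = 0.434287
Denominator: (0.5642)·(0.999753) = 0.564072
L = 0.434287/0.564072 = 0.7699

Final: 0.7699


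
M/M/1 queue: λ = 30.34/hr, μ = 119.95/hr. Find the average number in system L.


ρ = λ/μ = 30.34/119.95 = 0.2529
L = ρ/(1−ρ) = 0.2529/(1 − 0.2529) = 0.2529/0.7471 = 0.3386

Final: 0.3386


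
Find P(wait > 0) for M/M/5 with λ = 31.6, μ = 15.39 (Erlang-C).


a = λ/μ = 2.0533; ρ = a/5 = 0.4107
P₀ = 0.127216 (from M/M/c formula)
C(c,a) = [a^c/(c!(1−ρ))]·P₀ = [36.49575/(120·0.5893)]·0.127216
= 0.51605·0.127216 = 0.065650

Final: 0.065650


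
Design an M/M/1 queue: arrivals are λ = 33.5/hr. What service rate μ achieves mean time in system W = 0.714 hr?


W = 1/(μ−λ) ⇒ μ − λ = 1/W = 1/0.714 = 1.4006
μ = λ + 1/W = 33.5 + 1.4006 = 34.9006 per hr

Final: 34.9006 /hr


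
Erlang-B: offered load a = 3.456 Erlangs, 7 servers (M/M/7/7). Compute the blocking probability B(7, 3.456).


B(c,a) = (a^c/c!) / Σ_{k=0}^{c} a^k/k!
a^7/7! = 1.168384
Σ terms (k=0..7): 1.00000 + 3.45600 + 5.97197 + 6.87971 + 5.94407 + 4.10854 + 2.36652 + 1.16838 = 30.895184
B = 1.168384/30.895184 = 0.037818

Final: 0.037818


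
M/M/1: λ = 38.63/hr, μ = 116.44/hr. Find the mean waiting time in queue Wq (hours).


ρ = 38.63/116.44 = 0.3318
Wq = ρ/(μ−λ) = 0.3318/(116.44 − 38.63) = 0.3318/77.81 = 0.004264 hr

Final: 0.004264 hr


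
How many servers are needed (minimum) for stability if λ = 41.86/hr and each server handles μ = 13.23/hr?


Stability requires cμ > λ ⇔ c > λ/μ.
λ/μ = 41.86/13.23 = 3.1640
Minimum integer c = ⌊3.1640⌋ + 1 = 4
Check: 4·13.23 = 52.92 > 41.86, while 3·13.23 = 39.69 ≤ 41.86

Final: 4 servers


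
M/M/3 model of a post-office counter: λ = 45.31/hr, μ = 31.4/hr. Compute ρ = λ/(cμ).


ρ = λ/(cμ) = 45.31/(3·31.4) = 45.31/94.20 = 0.4810

Final: 0.4810


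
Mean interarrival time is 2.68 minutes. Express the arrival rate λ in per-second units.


λ = 1/(interarrival time) in consistent units.
1 second = 0.0166667 min, so λ = 0.0166667/2.68 = 0.006219 per second

Final: 0.006219 /sec


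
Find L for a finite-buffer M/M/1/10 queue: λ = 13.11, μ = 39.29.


ρ = 13.11/39.29 = 0.3337
L = ρ[1 − (K+1)ρ^K + Kρ^(K+1)] / [(1−ρ)(1−ρ^(K+1))]
Numerator: 0.3337·(1 − 11·0.00001711 + 10·0.000005709) = 0.333629
Denominator: (0.6663)·(0.999994) = 0.666324
L = 0.333629/0.666324 = 0.5007

Final: 0.5007


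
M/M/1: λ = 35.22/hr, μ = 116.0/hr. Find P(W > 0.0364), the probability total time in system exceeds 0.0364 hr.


W ~ Exponential(μ−λ) for M/M/1.
μ − λ = 116.0 − 35.22 = 80.7800
P(W > t) = e^{−(μ−λ)t} = e^{−2.9404} = 0.052845

Final: 0.052845


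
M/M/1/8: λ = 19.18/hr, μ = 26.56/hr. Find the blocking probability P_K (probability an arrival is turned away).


ρ = λ/μ = 19.18/26.56 = 0.7221
P_K = (1−ρ)ρ^K/(1−ρ^(K+1)) = (0.2779·0.073954)/(1 − 0.053405)
= 0.020549/0.946595 = 0.021708

Final: 0.021708


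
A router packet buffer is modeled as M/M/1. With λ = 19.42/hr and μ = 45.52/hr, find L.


ρ = λ/μ = 19.42/45.52 = 0.4266
L = ρ/(1−ρ) = 0.4266/(1 − 0.4266) = 0.4266/0.5734 = 0.7441

Final: 0.7441


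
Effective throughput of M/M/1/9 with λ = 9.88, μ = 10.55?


ρ = 0.9365; P_K = (1−ρ)ρ^9/(1−ρ^10) = 0.073128
λ_eff = λ(1 − P_K) = 9.88·(1 − 0.073128) = 9.88·0.926872 = 9.1575 /hr

Final: 9.1575 /hr


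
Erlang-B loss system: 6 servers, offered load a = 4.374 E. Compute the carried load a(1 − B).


B(6,4.374) = 0.144721 (Erlang-B)
Carried load = a(1 − B) = 4.374·(1 − 0.144721) = 4.374·0.855279 = 3.7410 E

Final: 3.7410 Erlangs


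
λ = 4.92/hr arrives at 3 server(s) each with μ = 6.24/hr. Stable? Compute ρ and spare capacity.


Total capacity cμ = 3·6.24 = 18.72/hr
ρ = λ/(cμ) = 4.92/18.72 = 0.2628
Stable ⇔ ρ < 1: YES
Spare capacity = cμ − λ = 18.72 − 4.92 = 13.80/hr

Final: ρ = 0.2628; stable; margin = 13.80/hr


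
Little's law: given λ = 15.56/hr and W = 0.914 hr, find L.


L = λW = 15.56·0.914 = 14.2218

Final: 14.2218


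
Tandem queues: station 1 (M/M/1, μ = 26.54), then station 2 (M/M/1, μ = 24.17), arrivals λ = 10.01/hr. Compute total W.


Each node sees arrival rate λ = 10.01/hr (tandem ⇒ throughput preserved).
W₁ = 1/(μ₁−λ) = 1/(26.54−10.01) = 0.06050 hr
W₂ = 1/(μ₂−λ) = 1/(24.17−10.01) = 0.07062 hr
W_total = W₁ + W₂ = 0.06050 + 0.07062 = 0.13112 hr

Final: 0.13112 hr
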